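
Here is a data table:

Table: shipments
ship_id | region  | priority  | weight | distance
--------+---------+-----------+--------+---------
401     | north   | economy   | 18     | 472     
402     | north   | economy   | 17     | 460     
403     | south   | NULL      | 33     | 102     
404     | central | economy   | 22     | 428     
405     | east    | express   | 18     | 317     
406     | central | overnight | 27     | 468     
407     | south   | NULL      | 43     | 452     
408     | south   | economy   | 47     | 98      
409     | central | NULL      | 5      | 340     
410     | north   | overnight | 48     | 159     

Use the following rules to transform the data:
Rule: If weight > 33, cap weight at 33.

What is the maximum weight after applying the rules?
33

Step 1: Original maximum weight = 48
Step 2: Apply cap at 33
Step 3: 3 records had weight > 33 and were capped
Step 4: Maximum after transformation = 33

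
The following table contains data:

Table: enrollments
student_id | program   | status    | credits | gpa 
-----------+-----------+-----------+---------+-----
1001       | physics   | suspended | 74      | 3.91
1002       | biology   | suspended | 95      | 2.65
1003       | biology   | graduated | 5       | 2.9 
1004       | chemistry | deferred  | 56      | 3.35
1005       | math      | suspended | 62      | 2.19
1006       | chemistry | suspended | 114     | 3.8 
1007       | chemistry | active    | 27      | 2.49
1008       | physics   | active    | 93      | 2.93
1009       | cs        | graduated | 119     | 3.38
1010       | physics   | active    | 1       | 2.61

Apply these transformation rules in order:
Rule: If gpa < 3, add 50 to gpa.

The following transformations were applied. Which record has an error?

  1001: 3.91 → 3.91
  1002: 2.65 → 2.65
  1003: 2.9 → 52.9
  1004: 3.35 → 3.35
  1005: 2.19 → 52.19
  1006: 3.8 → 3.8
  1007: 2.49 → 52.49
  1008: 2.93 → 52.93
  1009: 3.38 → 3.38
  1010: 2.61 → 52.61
Record 1002 has an error. The correct transformed value should be 52.65, not 2.65.

Step 1: Check each record against the rule
Step 2: Record 1002 has gpa = 2.65
Step 3: Since 2.65 < 3, the bonus should have been applied
Step 4: Correct value = 52.65, but claimed value = 2.65
Conclusion: Record 1002 has the error.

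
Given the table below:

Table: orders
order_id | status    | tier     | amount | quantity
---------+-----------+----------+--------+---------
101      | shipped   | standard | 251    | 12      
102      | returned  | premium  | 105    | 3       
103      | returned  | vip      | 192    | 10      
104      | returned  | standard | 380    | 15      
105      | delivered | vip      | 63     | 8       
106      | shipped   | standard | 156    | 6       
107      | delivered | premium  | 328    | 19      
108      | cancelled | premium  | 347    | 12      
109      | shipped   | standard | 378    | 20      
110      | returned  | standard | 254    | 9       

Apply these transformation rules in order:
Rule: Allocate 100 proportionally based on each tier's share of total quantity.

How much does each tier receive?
premium: 29.82, standard: 54.39, vip: 15.79

Step 1: Calculate total quantity = 114
Step 2: Calculate each tier's proportion:
  premium: 34/114 = 29.82% → 29.82
  standard: 62/114 = 54.39% → 54.39
  vip: 18/114 = 15.79% → 15.79
Step 3: Verify: sum of allocations ≈ 100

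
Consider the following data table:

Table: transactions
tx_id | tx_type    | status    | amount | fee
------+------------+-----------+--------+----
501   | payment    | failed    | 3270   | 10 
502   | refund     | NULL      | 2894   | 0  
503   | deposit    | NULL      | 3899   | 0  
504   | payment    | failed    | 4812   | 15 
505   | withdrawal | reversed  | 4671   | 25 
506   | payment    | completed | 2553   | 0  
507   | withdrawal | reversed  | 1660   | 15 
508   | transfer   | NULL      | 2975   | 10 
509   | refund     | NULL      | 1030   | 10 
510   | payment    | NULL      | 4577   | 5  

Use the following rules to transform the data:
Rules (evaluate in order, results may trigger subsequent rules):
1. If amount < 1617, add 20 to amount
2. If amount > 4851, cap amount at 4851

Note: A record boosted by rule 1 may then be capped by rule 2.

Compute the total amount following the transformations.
32361

Step 1: Apply rule 1 to records with amount < 1617
  - 1 records get bonus of 20
  - Of these, 0 records then exceed 4851 and get capped
Step 2: Apply rule 2 to records with amount > 4851
  - 0 records (original) are capped
Step 3: Calculate final sum = 32361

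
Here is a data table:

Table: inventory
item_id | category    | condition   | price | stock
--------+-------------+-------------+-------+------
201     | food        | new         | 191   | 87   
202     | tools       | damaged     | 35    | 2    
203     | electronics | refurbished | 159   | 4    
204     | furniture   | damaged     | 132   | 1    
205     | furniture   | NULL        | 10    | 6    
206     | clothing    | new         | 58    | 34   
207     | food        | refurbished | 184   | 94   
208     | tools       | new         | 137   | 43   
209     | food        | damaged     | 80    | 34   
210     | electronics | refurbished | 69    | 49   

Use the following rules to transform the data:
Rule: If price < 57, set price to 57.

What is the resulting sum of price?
1124

Step 1: 2 records have price < 57
Step 2: These records originally summed to 45
Step 3: After setting to minimum: 2 × 57 = 114
Step 4: Unaffected records sum: 1010
Step 5: Final sum = 114 + 1010 = 1124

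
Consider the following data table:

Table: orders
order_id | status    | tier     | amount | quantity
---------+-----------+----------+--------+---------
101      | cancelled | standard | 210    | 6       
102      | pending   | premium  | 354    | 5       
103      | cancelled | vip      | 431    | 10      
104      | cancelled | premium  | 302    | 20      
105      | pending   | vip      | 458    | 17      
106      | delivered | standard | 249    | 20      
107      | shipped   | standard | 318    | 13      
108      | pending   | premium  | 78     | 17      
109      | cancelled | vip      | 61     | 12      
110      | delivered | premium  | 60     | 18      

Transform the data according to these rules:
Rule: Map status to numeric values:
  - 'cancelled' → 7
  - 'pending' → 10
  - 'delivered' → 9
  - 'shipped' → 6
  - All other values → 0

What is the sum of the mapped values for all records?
82

Step 1: Apply mapping to each record
Step 2: Count by status:
  'cancelled': 4 records × 7 = 28
  'pending': 3 records × 10 = 30
  'delivered': 2 records × 9 = 18
  'shipped': 1 records × 6 = 6
Step 3: Sum all mapped values = 82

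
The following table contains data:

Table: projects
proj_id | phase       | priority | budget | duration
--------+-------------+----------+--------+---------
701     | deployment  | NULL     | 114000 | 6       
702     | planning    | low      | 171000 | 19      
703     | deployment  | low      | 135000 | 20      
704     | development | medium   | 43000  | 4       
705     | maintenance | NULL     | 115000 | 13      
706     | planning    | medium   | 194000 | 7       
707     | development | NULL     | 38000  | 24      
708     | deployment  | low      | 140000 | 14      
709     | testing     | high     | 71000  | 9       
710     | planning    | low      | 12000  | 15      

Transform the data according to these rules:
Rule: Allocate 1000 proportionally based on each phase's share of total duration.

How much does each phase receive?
deployment: 305.34, development: 213.74, maintenance: 99.24, planning: 312.98, testing: 68.7

Step 1: Calculate total duration = 131
Step 2: Calculate each phase's proportion:
  deployment: 40/131 = 30.53% → 305.34
  development: 28/131 = 21.37% → 213.74
  maintenance: 13/131 = 9.92% → 99.24
  planning: 41/131 = 31.30% → 312.98
  testing: 9/131 = 6.87% → 68.7
Step 3: Verify: sum of allocations ≈ 1000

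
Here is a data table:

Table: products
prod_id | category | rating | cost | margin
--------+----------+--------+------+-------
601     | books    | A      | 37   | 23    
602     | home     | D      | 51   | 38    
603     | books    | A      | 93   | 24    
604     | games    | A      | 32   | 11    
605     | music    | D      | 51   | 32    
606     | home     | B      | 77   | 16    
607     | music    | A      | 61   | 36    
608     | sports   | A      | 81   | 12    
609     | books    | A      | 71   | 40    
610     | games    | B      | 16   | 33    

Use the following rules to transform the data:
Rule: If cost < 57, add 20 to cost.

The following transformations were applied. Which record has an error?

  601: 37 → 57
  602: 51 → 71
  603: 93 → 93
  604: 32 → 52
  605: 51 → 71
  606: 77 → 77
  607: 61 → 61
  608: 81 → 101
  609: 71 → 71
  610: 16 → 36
Record 608 has an error. The correct transformed value should be 81, not 101.

Step 1: Check each record against the rule
Step 2: Record 608 has cost = 81
Step 3: Since 81 >= 57, the bonus should not have been applied
Step 4: Correct value = 81, but claimed value = 101
Conclusion: Record 608 has the error.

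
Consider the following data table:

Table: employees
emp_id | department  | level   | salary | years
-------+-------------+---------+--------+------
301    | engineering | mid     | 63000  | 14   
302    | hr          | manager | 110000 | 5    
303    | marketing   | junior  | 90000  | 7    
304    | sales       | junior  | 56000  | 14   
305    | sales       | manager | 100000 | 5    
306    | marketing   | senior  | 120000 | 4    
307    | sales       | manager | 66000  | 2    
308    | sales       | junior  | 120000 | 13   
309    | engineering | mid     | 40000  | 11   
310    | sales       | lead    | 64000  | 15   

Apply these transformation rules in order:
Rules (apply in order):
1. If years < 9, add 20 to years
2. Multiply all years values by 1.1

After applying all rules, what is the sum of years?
209.0

Step 1: Apply Rule 1 - Add 20 to records with years < 9
  - 5 records affected: 23 + (5 × 20) = 123
  - Unaffected records: 67
  - Sum after Rule 1: 190
Step 2: Apply Rule 2 - Multiply all by 1.1
  - 190 × 1.1 = 209.0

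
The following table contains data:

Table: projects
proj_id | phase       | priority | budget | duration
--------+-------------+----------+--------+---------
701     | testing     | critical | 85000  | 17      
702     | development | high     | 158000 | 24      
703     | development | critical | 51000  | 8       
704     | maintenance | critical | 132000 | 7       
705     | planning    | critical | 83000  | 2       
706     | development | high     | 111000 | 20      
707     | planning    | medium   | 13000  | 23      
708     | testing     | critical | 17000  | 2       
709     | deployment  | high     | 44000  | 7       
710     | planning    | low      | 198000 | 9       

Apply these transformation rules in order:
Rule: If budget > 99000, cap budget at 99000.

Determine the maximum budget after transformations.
99000

Step 1: Original maximum budget = 198000
Step 2: Apply cap at 99000
Step 3: 4 records had budget > 99000 and were capped
Step 4: Maximum after transformation = 99000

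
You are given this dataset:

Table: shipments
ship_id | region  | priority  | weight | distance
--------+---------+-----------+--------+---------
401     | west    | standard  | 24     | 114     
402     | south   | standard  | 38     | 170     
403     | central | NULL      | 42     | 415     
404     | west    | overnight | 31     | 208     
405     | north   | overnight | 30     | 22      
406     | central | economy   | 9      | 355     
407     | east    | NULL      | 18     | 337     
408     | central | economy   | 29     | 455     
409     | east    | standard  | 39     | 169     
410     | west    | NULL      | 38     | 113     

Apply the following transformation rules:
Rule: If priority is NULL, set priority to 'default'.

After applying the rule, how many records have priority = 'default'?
3

Step 1: Count records where priority IS NULL
Step 2: Found 3 records with NULL priority
Step 3: These records will have priority set to 'default'
Step 4: Records already having priority = 'default': 0
Step 5: Answer: 3 + 0 = 3 records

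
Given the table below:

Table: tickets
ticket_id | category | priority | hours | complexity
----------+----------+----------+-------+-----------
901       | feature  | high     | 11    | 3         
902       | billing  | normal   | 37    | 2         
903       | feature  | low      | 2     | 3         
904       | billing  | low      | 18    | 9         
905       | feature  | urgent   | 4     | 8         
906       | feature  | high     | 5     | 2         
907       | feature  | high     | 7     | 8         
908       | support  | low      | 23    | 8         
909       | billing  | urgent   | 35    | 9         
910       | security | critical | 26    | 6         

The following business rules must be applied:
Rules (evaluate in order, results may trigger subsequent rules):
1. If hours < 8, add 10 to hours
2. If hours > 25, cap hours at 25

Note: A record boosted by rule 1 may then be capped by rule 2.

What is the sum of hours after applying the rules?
185

Step 1: Apply rule 1 to records with hours < 8
  - 4 records get bonus of 10
  - Of these, 0 records then exceed 25 and get capped
Step 2: Apply rule 2 to records with hours > 25
  - 3 records (original) are capped
Step 3: Calculate final sum = 185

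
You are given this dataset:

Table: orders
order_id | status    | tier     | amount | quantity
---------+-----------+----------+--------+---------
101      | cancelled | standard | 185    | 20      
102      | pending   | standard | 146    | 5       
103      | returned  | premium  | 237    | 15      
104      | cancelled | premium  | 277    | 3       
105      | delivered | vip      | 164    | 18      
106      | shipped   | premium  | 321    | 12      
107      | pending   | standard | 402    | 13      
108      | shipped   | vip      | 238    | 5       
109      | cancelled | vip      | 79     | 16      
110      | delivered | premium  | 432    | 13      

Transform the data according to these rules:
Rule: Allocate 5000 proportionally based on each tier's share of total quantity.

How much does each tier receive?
premium: 1791.67, standard: 1583.33, vip: 1625.0

Step 1: Calculate total quantity = 120
Step 2: Calculate each tier's proportion:
  premium: 43/120 = 35.83% → 1791.67
  standard: 38/120 = 31.67% → 1583.33
  vip: 39/120 = 32.50% → 1625.0
Step 3: Verify: sum of allocations ≈ 5000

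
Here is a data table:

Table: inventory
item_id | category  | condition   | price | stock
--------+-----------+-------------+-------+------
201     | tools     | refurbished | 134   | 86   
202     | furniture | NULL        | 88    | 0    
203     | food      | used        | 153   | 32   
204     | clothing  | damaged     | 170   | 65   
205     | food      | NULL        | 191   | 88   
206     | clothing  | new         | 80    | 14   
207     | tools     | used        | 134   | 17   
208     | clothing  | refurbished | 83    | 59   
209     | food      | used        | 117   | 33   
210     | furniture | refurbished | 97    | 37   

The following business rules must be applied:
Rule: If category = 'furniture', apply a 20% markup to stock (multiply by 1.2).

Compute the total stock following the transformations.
438.4

Step 1: Records with category = 'furniture' have total stock = 37
Step 2: Apply multiplier: 37 × 1.2 = 44.4
Step 3: Other records total: 394
Step 4: Final sum = 44.4 + 394 = 438.4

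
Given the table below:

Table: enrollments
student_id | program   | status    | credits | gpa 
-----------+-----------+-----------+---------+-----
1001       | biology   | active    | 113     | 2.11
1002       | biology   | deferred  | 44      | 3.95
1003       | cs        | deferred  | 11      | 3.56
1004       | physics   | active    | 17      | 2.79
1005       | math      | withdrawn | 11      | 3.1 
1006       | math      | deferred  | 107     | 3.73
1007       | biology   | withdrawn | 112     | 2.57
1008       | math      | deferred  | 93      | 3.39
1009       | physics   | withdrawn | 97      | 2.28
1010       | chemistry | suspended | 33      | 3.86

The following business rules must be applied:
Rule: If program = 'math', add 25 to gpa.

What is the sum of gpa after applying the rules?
106.34

Step 1: Count records where program = 'math': 3
Step 2: Total bonus added: 3 × 25 = 75
Step 3: Original sum of gpa: 31.34
Step 4: Final sum = 31.34 + 75 = 106.34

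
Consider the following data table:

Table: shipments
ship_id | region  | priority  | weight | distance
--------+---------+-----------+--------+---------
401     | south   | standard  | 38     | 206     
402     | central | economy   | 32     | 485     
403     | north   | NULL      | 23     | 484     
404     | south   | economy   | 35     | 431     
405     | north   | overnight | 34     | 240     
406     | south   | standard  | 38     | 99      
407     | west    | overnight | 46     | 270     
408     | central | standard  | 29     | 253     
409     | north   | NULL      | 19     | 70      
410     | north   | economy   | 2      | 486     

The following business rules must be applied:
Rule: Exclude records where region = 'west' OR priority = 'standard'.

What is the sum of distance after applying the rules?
2196

Step 1: Find records where region = 'west' OR priority = 'standard'
Step 2: 4 records match, summing to 828
Step 3: Original sum: 3024
Step 4: Remaining sum = 3024 - 828 = 2196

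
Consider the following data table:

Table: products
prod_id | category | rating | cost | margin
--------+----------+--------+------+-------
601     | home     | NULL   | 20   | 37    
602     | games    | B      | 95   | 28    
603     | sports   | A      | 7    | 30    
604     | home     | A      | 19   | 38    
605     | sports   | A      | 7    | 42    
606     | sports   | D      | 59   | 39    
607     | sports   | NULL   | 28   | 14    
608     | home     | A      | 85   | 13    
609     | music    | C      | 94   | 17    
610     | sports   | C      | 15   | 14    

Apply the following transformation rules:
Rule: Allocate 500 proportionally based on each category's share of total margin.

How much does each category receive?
games: 51.47, home: 161.76, music: 31.25, sports: 255.51

Step 1: Calculate total margin = 272
Step 2: Calculate each category's proportion:
  games: 28/272 = 10.29% → 51.47
  home: 88/272 = 32.35% → 161.76
  music: 17/272 = 6.25% → 31.25
  sports: 139/272 = 51.10% → 255.51
Step 3: Verify: sum of allocations ≈ 500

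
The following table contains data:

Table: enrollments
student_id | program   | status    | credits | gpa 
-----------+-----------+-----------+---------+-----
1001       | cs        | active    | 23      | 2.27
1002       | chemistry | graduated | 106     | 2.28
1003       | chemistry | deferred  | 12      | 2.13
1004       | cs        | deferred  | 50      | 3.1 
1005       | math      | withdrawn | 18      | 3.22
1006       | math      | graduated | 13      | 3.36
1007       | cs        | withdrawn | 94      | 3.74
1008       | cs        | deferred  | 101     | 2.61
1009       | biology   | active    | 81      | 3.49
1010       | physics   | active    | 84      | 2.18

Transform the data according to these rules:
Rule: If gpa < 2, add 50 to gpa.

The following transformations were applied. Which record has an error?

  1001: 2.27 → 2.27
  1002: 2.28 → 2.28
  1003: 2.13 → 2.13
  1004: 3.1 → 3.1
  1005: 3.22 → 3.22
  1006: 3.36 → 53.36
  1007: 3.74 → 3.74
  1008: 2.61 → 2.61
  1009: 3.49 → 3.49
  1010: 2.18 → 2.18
Record 1006 has an error. The correct transformed value should be 3.36, not 53.36.

Step 1: Check each record against the rule
Step 2: Record 1006 has gpa = 3.36
Step 3: Since 3.36 >= 2, the bonus should not have been applied
Step 4: Correct value = 3.36, but claimed value = 53.36
Conclusion: Record 1006 has the error.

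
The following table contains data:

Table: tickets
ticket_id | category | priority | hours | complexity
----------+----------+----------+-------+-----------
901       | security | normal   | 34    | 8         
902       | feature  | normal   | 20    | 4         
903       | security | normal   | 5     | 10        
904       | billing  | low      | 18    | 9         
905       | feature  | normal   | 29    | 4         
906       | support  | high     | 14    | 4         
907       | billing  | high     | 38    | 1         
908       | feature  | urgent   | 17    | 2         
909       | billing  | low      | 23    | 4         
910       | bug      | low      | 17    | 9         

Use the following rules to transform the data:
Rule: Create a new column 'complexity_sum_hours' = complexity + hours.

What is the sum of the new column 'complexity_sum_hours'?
270

Step 1: For each record, compute complexity + hours
Example calculations:
  8 + 34 = 42
  4 + 20 = 24
  10 + 5 = 15
  ...
Step 2: Sum all derived values
Step 3: Total = 270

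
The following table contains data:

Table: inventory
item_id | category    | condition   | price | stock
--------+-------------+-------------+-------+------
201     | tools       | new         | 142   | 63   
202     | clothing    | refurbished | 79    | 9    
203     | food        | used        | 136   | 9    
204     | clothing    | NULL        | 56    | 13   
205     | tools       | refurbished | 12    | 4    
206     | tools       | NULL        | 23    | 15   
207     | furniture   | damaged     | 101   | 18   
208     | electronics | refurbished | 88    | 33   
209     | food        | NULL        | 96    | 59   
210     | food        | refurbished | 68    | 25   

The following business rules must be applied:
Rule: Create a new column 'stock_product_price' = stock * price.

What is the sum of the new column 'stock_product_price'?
24088

Step 1: For each record, compute stock * price
Example calculations:
  63 * 142 = 8946
  9 * 79 = 711
  9 * 136 = 1224
  ...
Step 2: Sum all derived values
Step 3: Total = 24088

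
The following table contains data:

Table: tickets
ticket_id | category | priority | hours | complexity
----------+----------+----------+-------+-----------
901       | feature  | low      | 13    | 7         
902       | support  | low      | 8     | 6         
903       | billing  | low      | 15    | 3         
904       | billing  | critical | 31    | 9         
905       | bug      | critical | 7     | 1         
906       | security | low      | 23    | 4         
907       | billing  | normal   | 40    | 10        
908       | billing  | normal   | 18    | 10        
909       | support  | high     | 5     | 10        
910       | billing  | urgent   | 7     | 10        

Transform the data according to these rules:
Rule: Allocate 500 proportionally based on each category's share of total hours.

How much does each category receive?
billing: 332.34, bug: 20.96, feature: 38.92, security: 68.86, support: 38.92

Step 1: Calculate total hours = 167
Step 2: Calculate each category's proportion:
  billing: 111/167 = 66.47% → 332.34
  bug: 7/167 = 4.19% → 20.96
  feature: 13/167 = 7.78% → 38.92
  security: 23/167 = 13.77% → 68.86
  support: 13/167 = 7.78% → 38.92
Step 3: Verify: sum of allocations ≈ 500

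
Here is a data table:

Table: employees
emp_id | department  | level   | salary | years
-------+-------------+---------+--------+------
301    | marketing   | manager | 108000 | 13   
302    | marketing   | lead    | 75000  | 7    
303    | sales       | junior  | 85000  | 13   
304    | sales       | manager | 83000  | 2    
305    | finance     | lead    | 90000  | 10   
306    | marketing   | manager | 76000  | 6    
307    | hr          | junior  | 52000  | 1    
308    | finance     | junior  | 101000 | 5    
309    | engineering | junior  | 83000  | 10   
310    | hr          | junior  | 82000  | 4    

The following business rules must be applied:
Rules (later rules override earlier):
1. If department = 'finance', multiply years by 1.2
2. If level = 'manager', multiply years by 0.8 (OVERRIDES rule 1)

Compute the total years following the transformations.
69.8

Step 1: Rule 2 takes priority for records with level = 'manager'
  - 3 records: 21 × 0.8 = 16.8
Step 2: Rule 1 applies to remaining records with department = 'finance'
  - 2 records: 15 × 1.2 = 18.0
Step 3: Other records unchanged: 35
Step 4: Final sum = 16.8 + 18.0 + 35 = 69.8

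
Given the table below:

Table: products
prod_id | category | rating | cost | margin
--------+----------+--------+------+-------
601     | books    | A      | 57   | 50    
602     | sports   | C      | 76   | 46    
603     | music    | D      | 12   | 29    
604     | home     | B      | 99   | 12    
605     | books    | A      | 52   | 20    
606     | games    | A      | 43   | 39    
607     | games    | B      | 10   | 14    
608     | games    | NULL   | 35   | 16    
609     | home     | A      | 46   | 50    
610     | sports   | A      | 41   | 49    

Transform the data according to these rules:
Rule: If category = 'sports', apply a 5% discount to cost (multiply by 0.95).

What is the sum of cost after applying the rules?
465.15

Step 1: Records with category = 'sports' have total cost = 117
Step 2: Apply multiplier: 117 × 0.95 = 111.15
Step 3: Other records total: 354
Step 4: Final sum = 111.15 + 354 = 465.15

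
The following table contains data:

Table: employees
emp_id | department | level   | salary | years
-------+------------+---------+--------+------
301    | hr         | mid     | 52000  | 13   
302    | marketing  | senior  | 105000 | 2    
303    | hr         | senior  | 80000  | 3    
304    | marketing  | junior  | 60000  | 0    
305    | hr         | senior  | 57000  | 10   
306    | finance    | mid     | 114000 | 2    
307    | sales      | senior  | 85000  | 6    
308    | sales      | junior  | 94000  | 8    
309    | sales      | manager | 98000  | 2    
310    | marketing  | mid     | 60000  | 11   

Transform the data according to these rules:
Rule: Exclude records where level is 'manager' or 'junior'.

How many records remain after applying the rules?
7

Step 1: Count records to exclude
  - 1 (manager) + 2 (junior) = 3 records
Step 2: Total records: 10
Step 3: Remaining = 10 - 3 = 7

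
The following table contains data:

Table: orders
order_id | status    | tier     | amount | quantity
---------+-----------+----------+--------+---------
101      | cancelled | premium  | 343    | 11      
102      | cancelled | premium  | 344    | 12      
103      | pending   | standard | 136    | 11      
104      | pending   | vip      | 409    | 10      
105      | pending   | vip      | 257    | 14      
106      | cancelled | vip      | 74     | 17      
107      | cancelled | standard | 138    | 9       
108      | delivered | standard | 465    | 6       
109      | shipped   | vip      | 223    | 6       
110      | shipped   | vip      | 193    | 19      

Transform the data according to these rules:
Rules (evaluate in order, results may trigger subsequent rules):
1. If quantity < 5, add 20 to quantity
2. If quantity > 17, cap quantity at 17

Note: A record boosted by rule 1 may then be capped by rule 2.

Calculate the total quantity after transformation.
113

Step 1: Apply rule 1 to records with quantity < 5
  - 0 records get bonus of 20
  - Of these, 0 records then exceed 17 and get capped
Step 2: Apply rule 2 to records with quantity > 17
  - 1 records (original) are capped
Step 3: Calculate final sum = 113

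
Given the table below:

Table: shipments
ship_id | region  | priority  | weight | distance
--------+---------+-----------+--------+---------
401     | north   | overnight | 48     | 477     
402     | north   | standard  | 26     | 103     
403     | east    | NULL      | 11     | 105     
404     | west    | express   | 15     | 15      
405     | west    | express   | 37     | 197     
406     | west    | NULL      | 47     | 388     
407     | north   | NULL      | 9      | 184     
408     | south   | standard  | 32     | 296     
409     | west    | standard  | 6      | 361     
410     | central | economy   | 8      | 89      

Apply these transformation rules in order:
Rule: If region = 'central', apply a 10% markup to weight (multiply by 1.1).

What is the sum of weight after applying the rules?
239.8

Step 1: Records with region = 'central' have total weight = 8
Step 2: Apply multiplier: 8 × 1.1 = 8.8
Step 3: Other records total: 231
Step 4: Final sum = 8.8 + 231 = 239.8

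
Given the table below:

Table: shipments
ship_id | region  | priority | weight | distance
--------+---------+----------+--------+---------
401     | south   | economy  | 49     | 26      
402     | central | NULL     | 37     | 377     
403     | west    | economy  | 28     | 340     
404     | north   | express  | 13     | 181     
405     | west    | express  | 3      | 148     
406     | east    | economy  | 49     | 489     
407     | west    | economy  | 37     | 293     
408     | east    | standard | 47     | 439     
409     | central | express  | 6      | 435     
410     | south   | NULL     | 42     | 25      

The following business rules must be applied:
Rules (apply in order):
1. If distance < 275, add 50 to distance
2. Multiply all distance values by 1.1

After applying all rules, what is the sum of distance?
3248.3

Step 1: Apply Rule 1 - Add 50 to records with distance < 275
  - 4 records affected: 380 + (4 × 50) = 580
  - Unaffected records: 2373
  - Sum after Rule 1: 2953
Step 2: Apply Rule 2 - Multiply all by 1.1
  - 2953 × 1.1 = 3248.3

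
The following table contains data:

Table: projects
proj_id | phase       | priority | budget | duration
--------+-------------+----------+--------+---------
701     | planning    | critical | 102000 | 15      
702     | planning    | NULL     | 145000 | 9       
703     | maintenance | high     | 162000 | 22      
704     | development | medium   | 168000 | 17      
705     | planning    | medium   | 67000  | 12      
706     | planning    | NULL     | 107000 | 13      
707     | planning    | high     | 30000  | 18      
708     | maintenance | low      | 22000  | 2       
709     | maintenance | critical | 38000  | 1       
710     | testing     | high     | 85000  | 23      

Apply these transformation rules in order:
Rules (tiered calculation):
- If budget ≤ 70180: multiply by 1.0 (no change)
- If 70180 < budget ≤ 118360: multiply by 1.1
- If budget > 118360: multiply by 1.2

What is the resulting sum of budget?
1050400.0

Step 1: Tier 1 (budget ≤ 70180): 4 records, sum = 157000 × 1.0 = 157000.0
Step 2: Tier 2 (70180 < budget ≤ 118360): 3 records, sum = 294000 × 1.1 = 323400.0
Step 3: Tier 3 (budget > 118360): 3 records, sum = 475000 × 1.2 = 570000.0
Step 4: Final sum = 157000.0 + 323400.0 + 570000.0 = 1050400.0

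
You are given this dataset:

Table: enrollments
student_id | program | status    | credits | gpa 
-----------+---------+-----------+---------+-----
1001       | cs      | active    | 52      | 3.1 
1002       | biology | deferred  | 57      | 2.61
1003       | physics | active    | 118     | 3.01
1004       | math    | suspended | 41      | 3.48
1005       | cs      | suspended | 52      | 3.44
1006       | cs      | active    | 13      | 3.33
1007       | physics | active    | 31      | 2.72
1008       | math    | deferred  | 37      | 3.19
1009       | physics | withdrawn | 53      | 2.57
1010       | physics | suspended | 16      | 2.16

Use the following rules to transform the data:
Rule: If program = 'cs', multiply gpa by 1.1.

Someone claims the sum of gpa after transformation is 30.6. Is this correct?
Yes, the result is correct.

Step 1: Calculate the correct sum after transformation
Step 2: Apply multiplier 1.1 to records where program = 'cs'
Step 3: Correct result = 30.6
Step 4: Claimed result = 30.6
Step 5: 30.6 = 30.6 ✓
Conclusion: The claimed result is correct.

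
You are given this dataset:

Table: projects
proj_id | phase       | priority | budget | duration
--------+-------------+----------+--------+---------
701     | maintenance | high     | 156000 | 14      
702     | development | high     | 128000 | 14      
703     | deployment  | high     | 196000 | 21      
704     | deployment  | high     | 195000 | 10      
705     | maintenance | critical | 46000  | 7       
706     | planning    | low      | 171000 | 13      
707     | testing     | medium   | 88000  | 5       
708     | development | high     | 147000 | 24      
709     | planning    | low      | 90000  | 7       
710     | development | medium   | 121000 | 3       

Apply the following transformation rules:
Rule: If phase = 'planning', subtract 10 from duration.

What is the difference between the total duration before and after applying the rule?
20

Step 1: Original sum of duration = 118
Step 2: 2 records have phase = 'planning'
Step 3: Each affected record changes by -10
Step 4: Total change = 2 × -10 = -20
Step 5: New sum = 118 + -20 = 98
Step 6: Difference = |98 - 118| = 20
        (Sum decreased by 20)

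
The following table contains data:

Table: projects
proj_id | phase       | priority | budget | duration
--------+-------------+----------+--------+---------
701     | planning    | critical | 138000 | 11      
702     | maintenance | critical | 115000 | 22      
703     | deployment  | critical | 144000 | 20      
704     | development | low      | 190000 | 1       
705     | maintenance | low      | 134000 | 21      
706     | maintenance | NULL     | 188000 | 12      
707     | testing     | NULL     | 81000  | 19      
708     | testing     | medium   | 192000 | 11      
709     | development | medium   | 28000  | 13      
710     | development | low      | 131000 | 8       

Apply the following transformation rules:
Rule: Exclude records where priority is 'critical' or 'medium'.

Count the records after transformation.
5

Step 1: Count records to exclude
  - 3 (critical) + 2 (medium) = 5 records
Step 2: Total records: 10
Step 3: Remaining = 10 - 5 = 5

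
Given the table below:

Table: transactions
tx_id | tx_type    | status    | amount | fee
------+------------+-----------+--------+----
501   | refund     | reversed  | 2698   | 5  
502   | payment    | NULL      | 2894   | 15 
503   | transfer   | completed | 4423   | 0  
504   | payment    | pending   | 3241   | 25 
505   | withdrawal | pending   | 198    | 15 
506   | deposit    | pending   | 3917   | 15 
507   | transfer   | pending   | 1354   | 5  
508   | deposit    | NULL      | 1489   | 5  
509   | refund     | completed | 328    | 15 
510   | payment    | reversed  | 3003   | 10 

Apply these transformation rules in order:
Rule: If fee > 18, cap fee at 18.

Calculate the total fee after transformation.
103

Step 1: 1 records have fee > 18
Step 2: These records originally summed to 25
Step 3: After capping: 1 × 18 = 18
Step 4: Unaffected records sum: 85
Step 5: Final sum = 18 + 85 = 103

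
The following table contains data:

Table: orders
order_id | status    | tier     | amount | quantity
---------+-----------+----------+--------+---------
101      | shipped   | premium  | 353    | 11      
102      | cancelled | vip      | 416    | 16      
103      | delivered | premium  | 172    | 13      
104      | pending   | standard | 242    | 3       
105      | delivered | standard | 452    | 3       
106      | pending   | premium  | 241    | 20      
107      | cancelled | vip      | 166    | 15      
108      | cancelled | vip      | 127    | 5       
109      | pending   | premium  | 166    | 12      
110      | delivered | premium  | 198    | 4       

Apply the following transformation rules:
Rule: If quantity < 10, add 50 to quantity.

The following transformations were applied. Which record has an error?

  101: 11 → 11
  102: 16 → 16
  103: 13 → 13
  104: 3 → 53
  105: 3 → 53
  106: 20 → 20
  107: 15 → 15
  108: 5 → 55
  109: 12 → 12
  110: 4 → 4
Record 110 has an error. The correct transformed value should be 54, not 4.

Step 1: Check each record against the rule
Step 2: Record 110 has quantity = 4
Step 3: Since 4 < 10, the bonus should have been applied
Step 4: Correct value = 54, but claimed value = 4
Conclusion: Record 110 has the error.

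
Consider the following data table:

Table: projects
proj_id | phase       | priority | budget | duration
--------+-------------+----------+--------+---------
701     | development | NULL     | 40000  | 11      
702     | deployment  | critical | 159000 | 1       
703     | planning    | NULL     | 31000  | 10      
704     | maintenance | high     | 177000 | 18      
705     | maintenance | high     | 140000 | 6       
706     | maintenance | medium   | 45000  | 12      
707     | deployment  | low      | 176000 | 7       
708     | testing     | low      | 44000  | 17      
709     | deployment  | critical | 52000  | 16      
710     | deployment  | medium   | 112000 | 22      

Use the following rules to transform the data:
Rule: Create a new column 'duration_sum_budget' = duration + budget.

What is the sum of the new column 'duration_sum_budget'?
976120

Step 1: For each record, compute duration + budget
Example calculations:
  11 + 40000 = 40011
  1 + 159000 = 159001
  10 + 31000 = 31010
  ...
Step 2: Sum all derived values
Step 3: Total = 976120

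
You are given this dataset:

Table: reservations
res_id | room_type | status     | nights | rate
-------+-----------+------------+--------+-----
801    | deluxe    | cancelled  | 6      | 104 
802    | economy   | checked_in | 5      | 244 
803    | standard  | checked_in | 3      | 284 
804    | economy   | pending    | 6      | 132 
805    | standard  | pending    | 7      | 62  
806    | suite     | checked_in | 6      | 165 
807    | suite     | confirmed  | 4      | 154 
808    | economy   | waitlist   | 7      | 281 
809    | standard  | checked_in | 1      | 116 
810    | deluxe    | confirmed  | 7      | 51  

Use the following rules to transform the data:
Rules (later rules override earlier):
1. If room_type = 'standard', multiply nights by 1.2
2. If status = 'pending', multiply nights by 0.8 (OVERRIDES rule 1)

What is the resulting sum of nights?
50.2

Step 1: Rule 2 takes priority for records with status = 'pending'
  - 2 records: 13 × 0.8 = 10.4
Step 2: Rule 1 applies to remaining records with room_type = 'standard'
  - 2 records: 4 × 1.2 = 4.8
Step 3: Other records unchanged: 35
Step 4: Final sum = 10.4 + 4.8 + 35 = 50.2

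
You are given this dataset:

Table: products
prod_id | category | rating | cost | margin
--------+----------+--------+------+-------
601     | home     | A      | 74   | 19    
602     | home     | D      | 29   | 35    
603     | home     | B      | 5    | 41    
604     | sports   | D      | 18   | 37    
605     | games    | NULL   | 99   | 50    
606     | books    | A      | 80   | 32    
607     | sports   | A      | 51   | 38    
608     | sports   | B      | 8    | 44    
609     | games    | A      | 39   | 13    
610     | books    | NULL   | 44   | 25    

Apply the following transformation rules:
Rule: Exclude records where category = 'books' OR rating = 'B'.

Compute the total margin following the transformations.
192

Step 1: Find records where category = 'books' OR rating = 'B'
Step 2: 4 records match, summing to 142
Step 3: Original sum: 334
Step 4: Remaining sum = 334 - 142 = 192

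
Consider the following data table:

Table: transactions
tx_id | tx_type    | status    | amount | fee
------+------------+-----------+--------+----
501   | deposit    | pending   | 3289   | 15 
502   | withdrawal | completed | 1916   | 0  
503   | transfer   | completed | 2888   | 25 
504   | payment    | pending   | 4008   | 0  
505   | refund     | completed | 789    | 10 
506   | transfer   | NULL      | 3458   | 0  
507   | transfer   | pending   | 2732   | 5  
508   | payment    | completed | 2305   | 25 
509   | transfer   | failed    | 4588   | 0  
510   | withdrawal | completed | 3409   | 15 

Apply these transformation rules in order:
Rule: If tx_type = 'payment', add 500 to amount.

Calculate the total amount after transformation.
30382

Step 1: Count records where tx_type = 'payment': 2
Step 2: Total bonus added: 2 × 500 = 1000
Step 3: Original sum of amount: 29382
Step 4: Final sum = 29382 + 1000 = 30382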